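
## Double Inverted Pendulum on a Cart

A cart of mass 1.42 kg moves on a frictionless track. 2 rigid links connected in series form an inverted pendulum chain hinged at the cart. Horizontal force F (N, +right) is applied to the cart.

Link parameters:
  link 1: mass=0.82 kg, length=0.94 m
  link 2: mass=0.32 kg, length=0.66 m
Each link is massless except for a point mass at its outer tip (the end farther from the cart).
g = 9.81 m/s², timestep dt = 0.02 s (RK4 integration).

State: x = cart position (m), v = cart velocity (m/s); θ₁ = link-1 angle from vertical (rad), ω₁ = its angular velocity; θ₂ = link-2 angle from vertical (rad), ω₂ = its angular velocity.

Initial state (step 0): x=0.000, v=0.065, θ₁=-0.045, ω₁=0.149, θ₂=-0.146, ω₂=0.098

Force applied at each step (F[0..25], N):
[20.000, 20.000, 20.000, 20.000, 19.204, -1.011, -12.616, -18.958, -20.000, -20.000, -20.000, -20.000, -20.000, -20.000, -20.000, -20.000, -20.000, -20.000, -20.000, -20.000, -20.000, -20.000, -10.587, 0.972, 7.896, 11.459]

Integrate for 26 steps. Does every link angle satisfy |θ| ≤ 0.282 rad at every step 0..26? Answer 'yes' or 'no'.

Answer: yes

Derivation:
apply F[0]=+20.000 → step 1: x=0.004, v=0.353, θ₁=-0.045, ω₁=-0.159, θ₂=-0.144, ω₂=0.059
apply F[1]=+20.000 → step 2: x=0.014, v=0.642, θ₁=-0.051, ω₁=-0.468, θ₂=-0.144, ω₂=0.023
apply F[2]=+20.000 → step 3: x=0.030, v=0.931, θ₁=-0.064, ω₁=-0.782, θ₂=-0.143, ω₂=-0.008
apply F[3]=+20.000 → step 4: x=0.051, v=1.222, θ₁=-0.083, ω₁=-1.101, θ₂=-0.144, ω₂=-0.032
apply F[4]=+19.204 → step 5: x=0.079, v=1.503, θ₁=-0.108, ω₁=-1.415, θ₂=-0.145, ω₂=-0.046
apply F[5]=-1.011 → step 6: x=0.109, v=1.504, θ₁=-0.136, ω₁=-1.440, θ₂=-0.146, ω₂=-0.054
apply F[6]=-12.616 → step 7: x=0.137, v=1.348, θ₁=-0.164, ω₁=-1.308, θ₂=-0.147, ω₂=-0.052
apply F[7]=-18.958 → step 8: x=0.162, v=1.111, θ₁=-0.188, ω₁=-1.098, θ₂=-0.148, ω₂=-0.039
apply F[8]=-20.000 → step 9: x=0.182, v=0.864, θ₁=-0.208, ω₁=-0.887, θ₂=-0.148, ω₂=-0.016
apply F[9]=-20.000 → step 10: x=0.196, v=0.622, θ₁=-0.223, ω₁=-0.686, θ₂=-0.148, ω₂=0.017
apply F[10]=-20.000 → step 11: x=0.206, v=0.384, θ₁=-0.235, ω₁=-0.495, θ₂=-0.148, ω₂=0.058
apply F[11]=-20.000 → step 12: x=0.212, v=0.148, θ₁=-0.243, ω₁=-0.311, θ₂=-0.146, ω₂=0.105
apply F[12]=-20.000 → step 13: x=0.212, v=-0.085, θ₁=-0.248, ω₁=-0.130, θ₂=-0.143, ω₂=0.157
apply F[13]=-20.000 → step 14: x=0.208, v=-0.318, θ₁=-0.248, ω₁=0.048, θ₂=-0.140, ω₂=0.213
apply F[14]=-20.000 → step 15: x=0.200, v=-0.552, θ₁=-0.246, ω₁=0.226, θ₂=-0.135, ω₂=0.269
apply F[15]=-20.000 → step 16: x=0.186, v=-0.787, θ₁=-0.239, ω₁=0.407, θ₂=-0.129, ω₂=0.326
apply F[16]=-20.000 → step 17: x=0.168, v=-1.024, θ₁=-0.229, ω₁=0.593, θ₂=-0.122, ω₂=0.381
apply F[17]=-20.000 → step 18: x=0.145, v=-1.264, θ₁=-0.216, ω₁=0.786, θ₂=-0.114, ω₂=0.433
apply F[18]=-20.000 → step 19: x=0.118, v=-1.508, θ₁=-0.198, ω₁=0.989, θ₂=-0.104, ω₂=0.479
apply F[19]=-20.000 → step 20: x=0.085, v=-1.758, θ₁=-0.176, ω₁=1.203, θ₂=-0.094, ω₂=0.519
apply F[20]=-20.000 → step 21: x=0.047, v=-2.013, θ₁=-0.150, ω₁=1.431, θ₂=-0.084, ω₂=0.551
apply F[21]=-20.000 → step 22: x=0.004, v=-2.275, θ₁=-0.119, ω₁=1.675, θ₂=-0.073, ω₂=0.572
apply F[22]=-10.587 → step 23: x=-0.042, v=-2.412, θ₁=-0.084, ω₁=1.796, θ₂=-0.061, ω₂=0.583
apply F[23]=+0.972 → step 24: x=-0.090, v=-2.391, θ₁=-0.048, ω₁=1.760, θ₂=-0.049, ω₂=0.587
apply F[24]=+7.896 → step 25: x=-0.137, v=-2.276, θ₁=-0.015, ω₁=1.632, θ₂=-0.038, ω₂=0.583
apply F[25]=+11.459 → step 26: x=-0.181, v=-2.115, θ₁=0.016, ω₁=1.463, θ₂=-0.026, ω₂=0.573
Max |angle| over trajectory = 0.248 rad; bound = 0.282 → within bound.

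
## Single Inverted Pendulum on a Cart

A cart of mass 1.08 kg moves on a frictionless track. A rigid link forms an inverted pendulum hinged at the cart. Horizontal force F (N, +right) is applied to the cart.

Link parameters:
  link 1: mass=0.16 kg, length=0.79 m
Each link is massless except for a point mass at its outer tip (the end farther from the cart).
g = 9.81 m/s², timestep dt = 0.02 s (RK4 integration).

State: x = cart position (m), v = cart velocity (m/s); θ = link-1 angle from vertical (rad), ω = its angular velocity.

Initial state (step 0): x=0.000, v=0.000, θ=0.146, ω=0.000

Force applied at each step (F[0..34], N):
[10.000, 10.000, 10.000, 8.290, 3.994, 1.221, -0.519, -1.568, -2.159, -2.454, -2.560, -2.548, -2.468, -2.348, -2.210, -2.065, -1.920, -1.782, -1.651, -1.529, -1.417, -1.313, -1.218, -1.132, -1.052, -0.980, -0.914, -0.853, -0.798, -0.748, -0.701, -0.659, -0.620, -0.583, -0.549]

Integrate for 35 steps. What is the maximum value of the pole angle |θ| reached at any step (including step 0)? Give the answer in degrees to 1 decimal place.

Answer: 8.4°

Derivation:
apply F[0]=+10.000 → step 1: x=0.002, v=0.180, θ=0.144, ω=-0.190
apply F[1]=+10.000 → step 2: x=0.007, v=0.361, θ=0.138, ω=-0.381
apply F[2]=+10.000 → step 3: x=0.016, v=0.542, θ=0.129, ω=-0.575
apply F[3]=+8.290 → step 4: x=0.029, v=0.692, θ=0.116, ω=-0.733
apply F[4]=+3.994 → step 5: x=0.043, v=0.763, θ=0.100, ω=-0.795
apply F[5]=+1.221 → step 6: x=0.059, v=0.783, θ=0.085, ω=-0.798
apply F[6]=-0.519 → step 7: x=0.074, v=0.771, θ=0.069, ω=-0.764
apply F[7]=-1.568 → step 8: x=0.089, v=0.740, θ=0.054, ω=-0.710
apply F[8]=-2.159 → step 9: x=0.104, v=0.699, θ=0.041, ω=-0.646
apply F[9]=-2.454 → step 10: x=0.117, v=0.653, θ=0.028, ω=-0.579
apply F[10]=-2.560 → step 11: x=0.130, v=0.605, θ=0.018, ω=-0.512
apply F[11]=-2.548 → step 12: x=0.141, v=0.557, θ=0.008, ω=-0.449
apply F[12]=-2.468 → step 13: x=0.152, v=0.511, θ=-0.000, ω=-0.390
apply F[13]=-2.348 → step 14: x=0.162, v=0.468, θ=-0.008, ω=-0.336
apply F[14]=-2.210 → step 15: x=0.171, v=0.427, θ=-0.014, ω=-0.287
apply F[15]=-2.065 → step 16: x=0.179, v=0.389, θ=-0.019, ω=-0.244
apply F[16]=-1.920 → step 17: x=0.186, v=0.355, θ=-0.024, ω=-0.205
apply F[17]=-1.782 → step 18: x=0.193, v=0.322, θ=-0.027, ω=-0.170
apply F[18]=-1.651 → step 19: x=0.199, v=0.293, θ=-0.031, ω=-0.140
apply F[19]=-1.529 → step 20: x=0.205, v=0.265, θ=-0.033, ω=-0.113
apply F[20]=-1.417 → step 21: x=0.210, v=0.240, θ=-0.035, ω=-0.090
apply F[21]=-1.313 → step 22: x=0.214, v=0.217, θ=-0.037, ω=-0.069
apply F[22]=-1.218 → step 23: x=0.219, v=0.195, θ=-0.038, ω=-0.051
apply F[23]=-1.132 → step 24: x=0.222, v=0.175, θ=-0.039, ω=-0.036
apply F[24]=-1.052 → step 25: x=0.226, v=0.157, θ=-0.039, ω=-0.022
apply F[25]=-0.980 → step 26: x=0.229, v=0.140, θ=-0.040, ω=-0.011
apply F[26]=-0.914 → step 27: x=0.231, v=0.124, θ=-0.040, ω=-0.001
apply F[27]=-0.853 → step 28: x=0.234, v=0.110, θ=-0.040, ω=0.008
apply F[28]=-0.798 → step 29: x=0.236, v=0.096, θ=-0.040, ω=0.015
apply F[29]=-0.748 → step 30: x=0.237, v=0.083, θ=-0.039, ω=0.022
apply F[30]=-0.701 → step 31: x=0.239, v=0.071, θ=-0.039, ω=0.027
apply F[31]=-0.659 → step 32: x=0.240, v=0.060, θ=-0.038, ω=0.031
apply F[32]=-0.620 → step 33: x=0.241, v=0.050, θ=-0.037, ω=0.035
apply F[33]=-0.583 → step 34: x=0.242, v=0.040, θ=-0.037, ω=0.038
apply F[34]=-0.549 → step 35: x=0.243, v=0.031, θ=-0.036, ω=0.041
Max |angle| over trajectory = 0.146 rad = 8.4°.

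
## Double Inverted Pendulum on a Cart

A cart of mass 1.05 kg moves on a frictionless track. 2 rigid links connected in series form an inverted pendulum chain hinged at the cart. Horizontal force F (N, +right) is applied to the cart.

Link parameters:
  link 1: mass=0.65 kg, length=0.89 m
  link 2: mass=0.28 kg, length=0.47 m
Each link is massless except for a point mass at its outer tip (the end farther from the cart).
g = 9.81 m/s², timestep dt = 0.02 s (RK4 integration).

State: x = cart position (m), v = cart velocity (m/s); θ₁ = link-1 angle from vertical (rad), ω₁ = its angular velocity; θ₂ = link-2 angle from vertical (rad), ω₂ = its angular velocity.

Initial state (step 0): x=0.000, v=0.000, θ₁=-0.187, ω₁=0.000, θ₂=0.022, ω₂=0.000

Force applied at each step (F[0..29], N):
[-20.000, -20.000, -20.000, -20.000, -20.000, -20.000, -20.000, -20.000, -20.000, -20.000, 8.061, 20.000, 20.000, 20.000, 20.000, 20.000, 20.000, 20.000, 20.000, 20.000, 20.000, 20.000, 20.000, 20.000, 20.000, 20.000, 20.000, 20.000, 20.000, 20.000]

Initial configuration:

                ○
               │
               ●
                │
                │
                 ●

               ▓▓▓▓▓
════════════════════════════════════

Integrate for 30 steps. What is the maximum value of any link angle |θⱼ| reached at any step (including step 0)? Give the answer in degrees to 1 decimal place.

Answer: 63.7°

Derivation:
apply F[0]=-20.000 → step 1: x=-0.003, v=-0.340, θ₁=-0.184, ω₁=0.310, θ₂=0.024, ω₂=0.158
apply F[1]=-20.000 → step 2: x=-0.014, v=-0.682, θ₁=-0.175, ω₁=0.625, θ₂=0.028, ω₂=0.310
apply F[2]=-20.000 → step 3: x=-0.031, v=-1.028, θ₁=-0.159, ω₁=0.950, θ₂=0.036, ω₂=0.452
apply F[3]=-20.000 → step 4: x=-0.055, v=-1.380, θ₁=-0.136, ω₁=1.289, θ₂=0.046, ω₂=0.578
apply F[4]=-20.000 → step 5: x=-0.086, v=-1.740, θ₁=-0.107, ω₁=1.647, θ₂=0.059, ω₂=0.682
apply F[5]=-20.000 → step 6: x=-0.124, v=-2.108, θ₁=-0.070, ω₁=2.027, θ₂=0.073, ω₂=0.760
apply F[6]=-20.000 → step 7: x=-0.170, v=-2.483, θ₁=-0.026, ω₁=2.430, θ₂=0.089, ω₂=0.809
apply F[7]=-20.000 → step 8: x=-0.224, v=-2.864, θ₁=0.027, ω₁=2.855, θ₂=0.106, ω₂=0.830
apply F[8]=-20.000 → step 9: x=-0.285, v=-3.245, θ₁=0.088, ω₁=3.295, θ₂=0.122, ω₂=0.831
apply F[9]=-20.000 → step 10: x=-0.354, v=-3.617, θ₁=0.159, ω₁=3.737, θ₂=0.139, ω₂=0.831
apply F[10]=+8.061 → step 11: x=-0.424, v=-3.461, θ₁=0.232, ω₁=3.607, θ₂=0.155, ω₂=0.833
apply F[11]=+20.000 → step 12: x=-0.490, v=-3.097, θ₁=0.301, ω₁=3.274, θ₂=0.172, ω₂=0.810
apply F[12]=+20.000 → step 13: x=-0.548, v=-2.751, θ₁=0.363, ω₁=2.988, θ₂=0.188, ω₂=0.753
apply F[13]=+20.000 → step 14: x=-0.600, v=-2.423, θ₁=0.421, ω₁=2.746, θ₂=0.202, ω₂=0.659
apply F[14]=+20.000 → step 15: x=-0.645, v=-2.112, θ₁=0.474, ω₁=2.546, θ₂=0.214, ω₂=0.528
apply F[15]=+20.000 → step 16: x=-0.685, v=-1.816, θ₁=0.523, ω₁=2.384, θ₂=0.223, ω₂=0.360
apply F[16]=+20.000 → step 17: x=-0.718, v=-1.531, θ₁=0.569, ω₁=2.256, θ₂=0.228, ω₂=0.159
apply F[17]=+20.000 → step 18: x=-0.746, v=-1.258, θ₁=0.613, ω₁=2.158, θ₂=0.229, ω₂=-0.076
apply F[18]=+20.000 → step 19: x=-0.768, v=-0.992, θ₁=0.656, ω₁=2.088, θ₂=0.225, ω₂=-0.341
apply F[19]=+20.000 → step 20: x=-0.786, v=-0.733, θ₁=0.697, ω₁=2.041, θ₂=0.215, ω₂=-0.637
apply F[20]=+20.000 → step 21: x=-0.798, v=-0.479, θ₁=0.737, ω₁=2.014, θ₂=0.199, ω₂=-0.960
apply F[21]=+20.000 → step 22: x=-0.805, v=-0.228, θ₁=0.778, ω₁=2.005, θ₂=0.176, ω₂=-1.310
apply F[22]=+20.000 → step 23: x=-0.807, v=0.021, θ₁=0.818, ω₁=2.011, θ₂=0.146, ω₂=-1.685
apply F[23]=+20.000 → step 24: x=-0.804, v=0.271, θ₁=0.858, ω₁=2.028, θ₂=0.109, ω₂=-2.081
apply F[24]=+20.000 → step 25: x=-0.796, v=0.521, θ₁=0.899, ω₁=2.052, θ₂=0.063, ω₂=-2.496
apply F[25]=+20.000 → step 26: x=-0.783, v=0.773, θ₁=0.940, ω₁=2.081, θ₂=0.009, ω₂=-2.926
apply F[26]=+20.000 → step 27: x=-0.765, v=1.027, θ₁=0.982, ω₁=2.111, θ₂=-0.054, ω₂=-3.369
apply F[27]=+20.000 → step 28: x=-0.742, v=1.283, θ₁=1.025, ω₁=2.139, θ₂=-0.126, ω₂=-3.821
apply F[28]=+20.000 → step 29: x=-0.714, v=1.540, θ₁=1.068, ω₁=2.162, θ₂=-0.207, ω₂=-4.281
apply F[29]=+20.000 → step 30: x=-0.680, v=1.797, θ₁=1.111, ω₁=2.177, θ₂=-0.297, ω₂=-4.748
Max |angle| over trajectory = 1.111 rad = 63.7°.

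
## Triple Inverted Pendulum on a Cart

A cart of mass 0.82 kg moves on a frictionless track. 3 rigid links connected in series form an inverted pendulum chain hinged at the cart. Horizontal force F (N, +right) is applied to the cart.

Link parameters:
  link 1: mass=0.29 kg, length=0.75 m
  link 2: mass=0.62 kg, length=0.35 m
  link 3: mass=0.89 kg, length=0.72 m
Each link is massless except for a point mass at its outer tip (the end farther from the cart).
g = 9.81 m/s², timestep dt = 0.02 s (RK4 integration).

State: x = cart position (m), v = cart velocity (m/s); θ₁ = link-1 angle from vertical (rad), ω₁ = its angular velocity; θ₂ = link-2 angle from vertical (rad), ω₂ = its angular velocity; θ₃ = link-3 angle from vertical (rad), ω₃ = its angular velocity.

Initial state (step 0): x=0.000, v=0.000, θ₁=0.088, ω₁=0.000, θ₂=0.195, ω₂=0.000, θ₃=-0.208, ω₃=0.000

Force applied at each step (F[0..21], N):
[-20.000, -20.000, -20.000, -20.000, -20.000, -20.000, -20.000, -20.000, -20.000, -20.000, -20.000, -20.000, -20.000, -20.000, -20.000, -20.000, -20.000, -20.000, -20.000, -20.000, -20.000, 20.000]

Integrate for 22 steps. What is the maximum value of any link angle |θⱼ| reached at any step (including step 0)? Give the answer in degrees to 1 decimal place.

Answer: 94.2°

Derivation:
apply F[0]=-20.000 → step 1: x=-0.005, v=-0.511, θ₁=0.094, ω₁=0.618, θ₂=0.199, ω₂=0.393, θ₃=-0.210, ω₃=-0.152
apply F[1]=-20.000 → step 2: x=-0.020, v=-1.022, θ₁=0.113, ω₁=1.253, θ₂=0.210, ω₂=0.726, θ₃=-0.214, ω₃=-0.286
apply F[2]=-20.000 → step 3: x=-0.046, v=-1.529, θ₁=0.144, ω₁=1.915, θ₂=0.227, ω₂=0.941, θ₃=-0.221, ω₃=-0.380
apply F[3]=-20.000 → step 4: x=-0.082, v=-2.025, θ₁=0.190, ω₁=2.599, θ₂=0.247, ω₂=1.003, θ₃=-0.229, ω₃=-0.410
apply F[4]=-20.000 → step 5: x=-0.127, v=-2.494, θ₁=0.248, ω₁=3.276, θ₂=0.266, ω₂=0.918, θ₃=-0.237, ω₃=-0.352
apply F[5]=-20.000 → step 6: x=-0.181, v=-2.920, θ₁=0.320, ω₁=3.886, θ₂=0.283, ω₂=0.768, θ₃=-0.242, ω₃=-0.192
apply F[6]=-20.000 → step 7: x=-0.243, v=-3.287, θ₁=0.403, ω₁=4.363, θ₂=0.298, ω₂=0.702, θ₃=-0.244, ω₃=0.061
apply F[7]=-20.000 → step 8: x=-0.312, v=-3.594, θ₁=0.494, ω₁=4.670, θ₂=0.313, ω₂=0.860, θ₃=-0.239, ω₃=0.373
apply F[8]=-20.000 → step 9: x=-0.387, v=-3.854, θ₁=0.589, ω₁=4.821, θ₂=0.334, ω₂=1.288, θ₃=-0.229, ω₃=0.706
apply F[9]=-20.000 → step 10: x=-0.466, v=-4.079, θ₁=0.686, ω₁=4.855, θ₂=0.366, ω₂=1.948, θ₃=-0.211, ω₃=1.042
apply F[10]=-20.000 → step 11: x=-0.550, v=-4.278, θ₁=0.782, ω₁=4.803, θ₂=0.413, ω₂=2.769, θ₃=-0.187, ω₃=1.380
apply F[11]=-20.000 → step 12: x=-0.637, v=-4.452, θ₁=0.877, ω₁=4.682, θ₂=0.477, ω₂=3.682, θ₃=-0.156, ω₃=1.731
apply F[12]=-20.000 → step 13: x=-0.728, v=-4.600, θ₁=0.969, ω₁=4.499, θ₂=0.560, ω₂=4.621, θ₃=-0.117, ω₃=2.114
apply F[13]=-20.000 → step 14: x=-0.821, v=-4.717, θ₁=1.057, ω₁=4.263, θ₂=0.662, ω₂=5.519, θ₃=-0.071, ω₃=2.549
apply F[14]=-20.000 → step 15: x=-0.916, v=-4.801, θ₁=1.139, ω₁=3.993, θ₂=0.780, ω₂=6.303, θ₃=-0.015, ω₃=3.054
apply F[15]=-20.000 → step 16: x=-1.013, v=-4.847, θ₁=1.217, ω₁=3.724, θ₂=0.913, ω₂=6.882, θ₃=0.052, ω₃=3.641
apply F[16]=-20.000 → step 17: x=-1.110, v=-4.857, θ₁=1.289, ω₁=3.506, θ₂=1.054, ω₂=7.157, θ₃=0.131, ω₃=4.311
apply F[17]=-20.000 → step 18: x=-1.207, v=-4.840, θ₁=1.358, ω₁=3.390, θ₂=1.196, ω₂=7.036, θ₃=0.225, ω₃=5.045
apply F[18]=-20.000 → step 19: x=-1.303, v=-4.806, θ₁=1.425, ω₁=3.403, θ₂=1.332, ω₂=6.469, θ₃=0.333, ω₃=5.808
apply F[19]=-20.000 → step 20: x=-1.399, v=-4.765, θ₁=1.494, ω₁=3.534, θ₂=1.452, ω₂=5.471, θ₃=0.457, ω₃=6.569
apply F[20]=-20.000 → step 21: x=-1.494, v=-4.713, θ₁=1.567, ω₁=3.741, θ₂=1.548, ω₂=4.116, θ₃=0.596, ω₃=7.317
apply F[21]=+20.000 → step 22: x=-1.583, v=-4.216, θ₁=1.645, ω₁=4.018, θ₂=1.619, ω₂=2.957, θ₃=0.744, ω₃=7.466
Max |angle| over trajectory = 1.645 rad = 94.2°.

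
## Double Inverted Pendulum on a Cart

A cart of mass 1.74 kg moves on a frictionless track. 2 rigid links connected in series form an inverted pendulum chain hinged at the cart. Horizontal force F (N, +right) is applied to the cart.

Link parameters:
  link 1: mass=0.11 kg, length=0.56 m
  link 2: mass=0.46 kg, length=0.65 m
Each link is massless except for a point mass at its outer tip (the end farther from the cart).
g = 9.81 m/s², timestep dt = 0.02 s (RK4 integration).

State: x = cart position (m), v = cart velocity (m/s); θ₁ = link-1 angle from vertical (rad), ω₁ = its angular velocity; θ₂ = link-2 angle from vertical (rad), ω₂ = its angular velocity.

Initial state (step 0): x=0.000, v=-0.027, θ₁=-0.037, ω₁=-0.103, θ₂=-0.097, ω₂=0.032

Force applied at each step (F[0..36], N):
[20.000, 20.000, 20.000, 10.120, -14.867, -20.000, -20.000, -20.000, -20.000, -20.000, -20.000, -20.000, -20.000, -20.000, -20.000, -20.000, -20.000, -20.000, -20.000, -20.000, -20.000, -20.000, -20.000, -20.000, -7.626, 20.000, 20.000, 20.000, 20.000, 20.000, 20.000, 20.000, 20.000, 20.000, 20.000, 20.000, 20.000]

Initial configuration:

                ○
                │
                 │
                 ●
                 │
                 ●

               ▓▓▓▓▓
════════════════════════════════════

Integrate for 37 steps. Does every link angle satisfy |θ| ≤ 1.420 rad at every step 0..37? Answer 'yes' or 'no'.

apply F[0]=+20.000 → step 1: x=0.002, v=0.205, θ₁=-0.043, ω₁=-0.452, θ₂=-0.097, ω₂=-0.052
apply F[1]=+20.000 → step 2: x=0.008, v=0.438, θ₁=-0.055, ω₁=-0.818, θ₂=-0.099, ω₂=-0.123
apply F[2]=+20.000 → step 3: x=0.019, v=0.671, θ₁=-0.075, ω₁=-1.212, θ₂=-0.102, ω₂=-0.171
apply F[3]=+10.120 → step 4: x=0.034, v=0.792, θ₁=-0.102, ω₁=-1.439, θ₂=-0.106, ω₂=-0.192
apply F[4]=-14.867 → step 5: x=0.048, v=0.629, θ₁=-0.128, ω₁=-1.200, θ₂=-0.109, ω₂=-0.179
apply F[5]=-20.000 → step 6: x=0.059, v=0.409, θ₁=-0.149, ω₁=-0.904, θ₂=-0.113, ω₂=-0.132
apply F[6]=-20.000 → step 7: x=0.065, v=0.190, θ₁=-0.165, ω₁=-0.645, θ₂=-0.115, ω₂=-0.056
apply F[7]=-20.000 → step 8: x=0.066, v=-0.027, θ₁=-0.175, ω₁=-0.414, θ₂=-0.115, ω₂=0.043
apply F[8]=-20.000 → step 9: x=0.063, v=-0.244, θ₁=-0.181, ω₁=-0.204, θ₂=-0.113, ω₂=0.160
apply F[9]=-20.000 → step 10: x=0.056, v=-0.461, θ₁=-0.183, ω₁=-0.009, θ₂=-0.108, ω₂=0.290
apply F[10]=-20.000 → step 11: x=0.045, v=-0.677, θ₁=-0.182, ω₁=0.177, θ₂=-0.101, ω₂=0.430
apply F[11]=-20.000 → step 12: x=0.029, v=-0.894, θ₁=-0.176, ω₁=0.359, θ₂=-0.091, ω₂=0.577
apply F[12]=-20.000 → step 13: x=0.009, v=-1.112, θ₁=-0.167, ω₁=0.541, θ₂=-0.078, ω₂=0.728
apply F[13]=-20.000 → step 14: x=-0.015, v=-1.331, θ₁=-0.155, ω₁=0.730, θ₂=-0.062, ω₂=0.880
apply F[14]=-20.000 → step 15: x=-0.044, v=-1.551, θ₁=-0.138, ω₁=0.928, θ₂=-0.043, ω₂=1.031
apply F[15]=-20.000 → step 16: x=-0.077, v=-1.773, θ₁=-0.117, ω₁=1.142, θ₂=-0.021, ω₂=1.178
apply F[16]=-20.000 → step 17: x=-0.115, v=-1.996, θ₁=-0.092, ω₁=1.378, θ₂=0.004, ω₂=1.315
apply F[17]=-20.000 → step 18: x=-0.157, v=-2.222, θ₁=-0.062, ω₁=1.641, θ₂=0.032, ω₂=1.438
apply F[18]=-20.000 → step 19: x=-0.204, v=-2.450, θ₁=-0.026, ω₁=1.939, θ₂=0.062, ω₂=1.541
apply F[19]=-20.000 → step 20: x=-0.255, v=-2.680, θ₁=0.016, ω₁=2.278, θ₂=0.093, ω₂=1.620
apply F[20]=-20.000 → step 21: x=-0.311, v=-2.911, θ₁=0.065, ω₁=2.661, θ₂=0.126, ω₂=1.669
apply F[21]=-20.000 → step 22: x=-0.372, v=-3.142, θ₁=0.122, ω₁=3.088, θ₂=0.160, ω₂=1.690
apply F[22]=-20.000 → step 23: x=-0.437, v=-3.372, θ₁=0.189, ω₁=3.547, θ₂=0.194, ω₂=1.692
apply F[23]=-20.000 → step 24: x=-0.506, v=-3.598, θ₁=0.264, ω₁=4.011, θ₂=0.228, ω₂=1.700
apply F[24]=-7.626 → step 25: x=-0.579, v=-3.680, θ₁=0.347, ω₁=4.226, θ₂=0.262, ω₂=1.728
apply F[25]=+20.000 → step 26: x=-0.651, v=-3.456, θ₁=0.429, ω₁=4.018, θ₂=0.296, ω₂=1.689
apply F[26]=+20.000 → step 27: x=-0.717, v=-3.235, θ₁=0.508, ω₁=3.892, θ₂=0.329, ω₂=1.609
apply F[27]=+20.000 → step 28: x=-0.780, v=-3.018, θ₁=0.585, ω₁=3.845, θ₂=0.360, ω₂=1.488
apply F[28]=+20.000 → step 29: x=-0.838, v=-2.804, θ₁=0.662, ω₁=3.869, θ₂=0.388, ω₂=1.334
apply F[29]=+20.000 → step 30: x=-0.892, v=-2.589, θ₁=0.740, ω₁=3.951, θ₂=0.413, ω₂=1.159
apply F[30]=+20.000 → step 31: x=-0.942, v=-2.375, θ₁=0.821, ω₁=4.077, θ₂=0.435, ω₂=0.977
apply F[31]=+20.000 → step 32: x=-0.987, v=-2.158, θ₁=0.904, ω₁=4.235, θ₂=0.453, ω₂=0.802
apply F[32]=+20.000 → step 33: x=-1.028, v=-1.939, θ₁=0.990, ω₁=4.412, θ₂=0.467, ω₂=0.650
apply F[33]=+20.000 → step 34: x=-1.065, v=-1.717, θ₁=1.080, ω₁=4.600, θ₂=0.479, ω₂=0.533
apply F[34]=+20.000 → step 35: x=-1.097, v=-1.492, θ₁=1.174, ω₁=4.797, θ₂=0.489, ω₂=0.459
apply F[35]=+20.000 → step 36: x=-1.124, v=-1.263, θ₁=1.272, ω₁=4.999, θ₂=0.497, ω₂=0.438
apply F[36]=+20.000 → step 37: x=-1.147, v=-1.031, θ₁=1.374, ω₁=5.212, θ₂=0.506, ω₂=0.474
Max |angle| over trajectory = 1.374 rad; bound = 1.420 → within bound.

Answer: yes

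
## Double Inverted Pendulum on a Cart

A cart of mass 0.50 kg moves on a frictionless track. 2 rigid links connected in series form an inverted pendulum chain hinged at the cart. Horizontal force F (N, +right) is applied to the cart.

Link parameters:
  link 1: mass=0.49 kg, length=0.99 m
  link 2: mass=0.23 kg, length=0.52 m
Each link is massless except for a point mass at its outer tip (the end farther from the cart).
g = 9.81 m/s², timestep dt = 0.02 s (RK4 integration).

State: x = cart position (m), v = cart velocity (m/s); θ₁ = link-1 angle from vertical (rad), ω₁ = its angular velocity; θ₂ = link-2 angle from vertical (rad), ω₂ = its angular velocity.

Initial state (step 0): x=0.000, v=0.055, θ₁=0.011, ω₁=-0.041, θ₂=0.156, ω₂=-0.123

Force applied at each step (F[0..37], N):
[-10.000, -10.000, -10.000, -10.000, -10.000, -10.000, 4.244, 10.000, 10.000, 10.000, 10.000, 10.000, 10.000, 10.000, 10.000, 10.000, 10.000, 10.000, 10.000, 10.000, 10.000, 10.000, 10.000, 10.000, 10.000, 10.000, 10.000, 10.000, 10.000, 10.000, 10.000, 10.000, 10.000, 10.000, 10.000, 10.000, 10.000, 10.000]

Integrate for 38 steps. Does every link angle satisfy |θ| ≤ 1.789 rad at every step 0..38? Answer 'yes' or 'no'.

apply F[0]=-10.000 → step 1: x=-0.003, v=-0.348, θ₁=0.014, ω₁=0.356, θ₂=0.154, ω₂=-0.047
apply F[1]=-10.000 → step 2: x=-0.014, v=-0.753, θ₁=0.025, ω₁=0.757, θ₂=0.154, ω₂=0.022
apply F[2]=-10.000 → step 3: x=-0.033, v=-1.161, θ₁=0.044, ω₁=1.167, θ₂=0.155, ω₂=0.077
apply F[3]=-10.000 → step 4: x=-0.060, v=-1.572, θ₁=0.072, ω₁=1.586, θ₂=0.157, ω₂=0.114
apply F[4]=-10.000 → step 5: x=-0.096, v=-1.984, θ₁=0.108, ω₁=2.015, θ₂=0.160, ω₂=0.133
apply F[5]=-10.000 → step 6: x=-0.140, v=-2.392, θ₁=0.153, ω₁=2.448, θ₂=0.162, ω₂=0.137
apply F[6]=+4.244 → step 7: x=-0.186, v=-2.248, θ₁=0.201, ω₁=2.342, θ₂=0.165, ω₂=0.133
apply F[7]=+10.000 → step 8: x=-0.228, v=-1.903, θ₁=0.244, ω₁=2.050, θ₂=0.167, ω₂=0.106
apply F[8]=+10.000 → step 9: x=-0.262, v=-1.579, θ₁=0.283, ω₁=1.794, θ₂=0.169, ω₂=0.051
apply F[9]=+10.000 → step 10: x=-0.291, v=-1.272, θ₁=0.316, ω₁=1.571, θ₂=0.169, ω₂=-0.030
apply F[10]=+10.000 → step 11: x=-0.313, v=-0.982, θ₁=0.346, ω₁=1.376, θ₂=0.168, ω₂=-0.137
apply F[11]=+10.000 → step 12: x=-0.330, v=-0.705, θ₁=0.372, ω₁=1.205, θ₂=0.164, ω₂=-0.269
apply F[12]=+10.000 → step 13: x=-0.342, v=-0.440, θ₁=0.394, ω₁=1.056, θ₂=0.157, ω₂=-0.425
apply F[13]=+10.000 → step 14: x=-0.348, v=-0.183, θ₁=0.414, ω₁=0.925, θ₂=0.146, ω₂=-0.604
apply F[14]=+10.000 → step 15: x=-0.349, v=0.066, θ₁=0.431, ω₁=0.808, θ₂=0.132, ω₂=-0.805
apply F[15]=+10.000 → step 16: x=-0.345, v=0.309, θ₁=0.446, ω₁=0.705, θ₂=0.114, ω₂=-1.029
apply F[16]=+10.000 → step 17: x=-0.337, v=0.549, θ₁=0.459, ω₁=0.611, θ₂=0.091, ω₂=-1.276
apply F[17]=+10.000 → step 18: x=-0.323, v=0.786, θ₁=0.471, ω₁=0.525, θ₂=0.063, ω₂=-1.545
apply F[18]=+10.000 → step 19: x=-0.305, v=1.022, θ₁=0.480, ω₁=0.445, θ₂=0.029, ω₂=-1.838
apply F[19]=+10.000 → step 20: x=-0.282, v=1.258, θ₁=0.489, ω₁=0.367, θ₂=-0.011, ω₂=-2.154
apply F[20]=+10.000 → step 21: x=-0.255, v=1.495, θ₁=0.495, ω₁=0.290, θ₂=-0.057, ω₂=-2.493
apply F[21]=+10.000 → step 22: x=-0.223, v=1.735, θ₁=0.500, ω₁=0.209, θ₂=-0.111, ω₂=-2.854
apply F[22]=+10.000 → step 23: x=-0.186, v=1.978, θ₁=0.504, ω₁=0.122, θ₂=-0.171, ω₂=-3.236
apply F[23]=+10.000 → step 24: x=-0.143, v=2.227, θ₁=0.505, ω₁=0.023, θ₂=-0.240, ω₂=-3.638
apply F[24]=+10.000 → step 25: x=-0.096, v=2.480, θ₁=0.504, ω₁=-0.090, θ₂=-0.317, ω₂=-4.057
apply F[25]=+10.000 → step 26: x=-0.044, v=2.740, θ₁=0.501, ω₁=-0.224, θ₂=-0.403, ω₂=-4.491
apply F[26]=+10.000 → step 27: x=0.013, v=3.006, θ₁=0.495, ω₁=-0.382, θ₂=-0.497, ω₂=-4.937
apply F[27]=+10.000 → step 28: x=0.076, v=3.279, θ₁=0.486, ω₁=-0.570, θ₂=-0.600, ω₂=-5.392
apply F[28]=+10.000 → step 29: x=0.144, v=3.559, θ₁=0.472, ω₁=-0.793, θ₂=-0.713, ω₂=-5.854
apply F[29]=+10.000 → step 30: x=0.218, v=3.847, θ₁=0.454, ω₁=-1.057, θ₂=-0.834, ω₂=-6.319
apply F[30]=+10.000 → step 31: x=0.298, v=4.143, θ₁=0.430, ω₁=-1.365, θ₂=-0.965, ω₂=-6.781
apply F[31]=+10.000 → step 32: x=0.384, v=4.449, θ₁=0.399, ω₁=-1.723, θ₂=-1.105, ω₂=-7.234
apply F[32]=+10.000 → step 33: x=0.476, v=4.767, θ₁=0.360, ω₁=-2.133, θ₂=-1.255, ω₂=-7.666
apply F[33]=+10.000 → step 34: x=0.575, v=5.101, θ₁=0.313, ω₁=-2.598, θ₂=-1.412, ω₂=-8.060
apply F[34]=+10.000 → step 35: x=0.680, v=5.452, θ₁=0.256, ω₁=-3.117, θ₂=-1.576, ω₂=-8.388
apply F[35]=+10.000 → step 36: x=0.793, v=5.825, θ₁=0.188, ω₁=-3.683, θ₂=-1.747, ω₂=-8.613
apply F[36]=+10.000 → step 37: x=0.914, v=6.219, θ₁=0.109, ω₁=-4.282, θ₂=-1.920, ω₂=-8.684
apply F[37]=+10.000 → step 38: x=1.042, v=6.623, θ₁=0.017, ω₁=-4.884, θ₂=-2.093, ω₂=-8.544
Max |angle| over trajectory = 2.093 rad; bound = 1.789 → exceeded.

Answer: no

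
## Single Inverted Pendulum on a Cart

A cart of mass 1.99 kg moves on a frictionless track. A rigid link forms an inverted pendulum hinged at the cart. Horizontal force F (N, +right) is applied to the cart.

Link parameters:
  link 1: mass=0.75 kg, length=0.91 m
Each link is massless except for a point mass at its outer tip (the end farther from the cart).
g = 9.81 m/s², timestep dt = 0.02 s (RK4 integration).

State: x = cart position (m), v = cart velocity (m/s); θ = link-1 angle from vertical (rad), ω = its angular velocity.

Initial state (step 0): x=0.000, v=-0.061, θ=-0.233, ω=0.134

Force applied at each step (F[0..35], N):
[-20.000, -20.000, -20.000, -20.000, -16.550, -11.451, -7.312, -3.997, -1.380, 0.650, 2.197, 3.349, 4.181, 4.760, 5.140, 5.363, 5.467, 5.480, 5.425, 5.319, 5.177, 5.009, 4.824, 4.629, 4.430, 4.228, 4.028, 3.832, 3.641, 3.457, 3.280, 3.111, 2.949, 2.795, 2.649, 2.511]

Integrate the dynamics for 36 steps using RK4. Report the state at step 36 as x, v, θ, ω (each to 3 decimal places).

Answer: x=-0.450, v=-0.111, θ=0.065, ω=-0.043

Derivation:
apply F[0]=-20.000 → step 1: x=-0.003, v=-0.242, θ=-0.229, ω=0.278
apply F[1]=-20.000 → step 2: x=-0.010, v=-0.424, θ=-0.222, ω=0.425
apply F[2]=-20.000 → step 3: x=-0.020, v=-0.606, θ=-0.212, ω=0.574
apply F[3]=-20.000 → step 4: x=-0.034, v=-0.790, θ=-0.199, ω=0.728
apply F[4]=-16.550 → step 5: x=-0.051, v=-0.941, θ=-0.183, ω=0.850
apply F[5]=-11.451 → step 6: x=-0.071, v=-1.044, θ=-0.165, ω=0.923
apply F[6]=-7.312 → step 7: x=-0.093, v=-1.106, θ=-0.147, ω=0.958
apply F[7]=-3.997 → step 8: x=-0.115, v=-1.137, θ=-0.127, ω=0.962
apply F[8]=-1.380 → step 9: x=-0.138, v=-1.143, θ=-0.108, ω=0.943
apply F[9]=+0.650 → step 10: x=-0.161, v=-1.130, θ=-0.090, ω=0.907
apply F[10]=+2.197 → step 11: x=-0.183, v=-1.102, θ=-0.072, ω=0.860
apply F[11]=+3.349 → step 12: x=-0.205, v=-1.064, θ=-0.056, ω=0.804
apply F[12]=+4.181 → step 13: x=-0.225, v=-1.019, θ=-0.040, ω=0.744
apply F[13]=+4.760 → step 14: x=-0.245, v=-0.969, θ=-0.026, ω=0.682
apply F[14]=+5.140 → step 15: x=-0.264, v=-0.916, θ=-0.013, ω=0.620
apply F[15]=+5.363 → step 16: x=-0.282, v=-0.861, θ=-0.001, ω=0.558
apply F[16]=+5.467 → step 17: x=-0.299, v=-0.807, θ=0.010, ω=0.499
apply F[17]=+5.480 → step 18: x=-0.314, v=-0.753, θ=0.019, ω=0.443
apply F[18]=+5.425 → step 19: x=-0.329, v=-0.700, θ=0.027, ω=0.390
apply F[19]=+5.319 → step 20: x=-0.342, v=-0.649, θ=0.035, ω=0.341
apply F[20]=+5.177 → step 21: x=-0.355, v=-0.600, θ=0.041, ω=0.295
apply F[21]=+5.009 → step 22: x=-0.366, v=-0.552, θ=0.046, ω=0.252
apply F[22]=+4.824 → step 23: x=-0.377, v=-0.508, θ=0.051, ω=0.214
apply F[23]=+4.629 → step 24: x=-0.386, v=-0.465, θ=0.055, ω=0.178
apply F[24]=+4.430 → step 25: x=-0.395, v=-0.425, θ=0.058, ω=0.146
apply F[25]=+4.228 → step 26: x=-0.403, v=-0.387, θ=0.061, ω=0.117
apply F[26]=+4.028 → step 27: x=-0.411, v=-0.351, θ=0.063, ω=0.091
apply F[27]=+3.832 → step 28: x=-0.418, v=-0.317, θ=0.065, ω=0.068
apply F[28]=+3.641 → step 29: x=-0.424, v=-0.285, θ=0.066, ω=0.047
apply F[29]=+3.457 → step 30: x=-0.429, v=-0.255, θ=0.066, ω=0.029
apply F[30]=+3.280 → step 31: x=-0.434, v=-0.227, θ=0.067, ω=0.013
apply F[31]=+3.111 → step 32: x=-0.438, v=-0.201, θ=0.067, ω=-0.002
apply F[32]=+2.949 → step 33: x=-0.442, v=-0.177, θ=0.067, ω=-0.014
apply F[33]=+2.795 → step 34: x=-0.445, v=-0.153, θ=0.066, ω=-0.025
apply F[34]=+2.649 → step 35: x=-0.448, v=-0.132, θ=0.066, ω=-0.035
apply F[35]=+2.511 → step 36: x=-0.450, v=-0.111, θ=0.065, ω=-0.043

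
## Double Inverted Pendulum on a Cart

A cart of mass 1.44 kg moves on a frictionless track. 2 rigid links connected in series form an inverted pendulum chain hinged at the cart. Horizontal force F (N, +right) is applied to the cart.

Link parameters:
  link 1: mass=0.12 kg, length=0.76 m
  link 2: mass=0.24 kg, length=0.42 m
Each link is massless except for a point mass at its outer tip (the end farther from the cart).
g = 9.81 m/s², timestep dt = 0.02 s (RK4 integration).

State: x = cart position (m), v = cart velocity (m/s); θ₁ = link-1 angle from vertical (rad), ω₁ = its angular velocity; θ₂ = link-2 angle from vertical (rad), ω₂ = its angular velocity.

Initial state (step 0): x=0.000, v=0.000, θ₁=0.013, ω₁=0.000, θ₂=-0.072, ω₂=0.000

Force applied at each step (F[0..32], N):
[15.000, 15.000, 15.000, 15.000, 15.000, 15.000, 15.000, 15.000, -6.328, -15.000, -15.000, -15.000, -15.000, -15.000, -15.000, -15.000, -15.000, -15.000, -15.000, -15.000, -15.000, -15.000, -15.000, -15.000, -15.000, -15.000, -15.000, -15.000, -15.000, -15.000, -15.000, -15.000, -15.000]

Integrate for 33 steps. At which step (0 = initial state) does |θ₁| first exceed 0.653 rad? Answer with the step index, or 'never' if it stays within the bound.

Answer: 25

Derivation:
apply F[0]=+15.000 → step 1: x=0.002, v=0.208, θ₁=0.011, ω₁=-0.227, θ₂=-0.073, ω₂=-0.118
apply F[1]=+15.000 → step 2: x=0.008, v=0.416, θ₁=0.004, ω₁=-0.457, θ₂=-0.077, ω₂=-0.232
apply F[2]=+15.000 → step 3: x=0.019, v=0.624, θ₁=-0.008, ω₁=-0.693, θ₂=-0.082, ω₂=-0.336
apply F[3]=+15.000 → step 4: x=0.033, v=0.833, θ₁=-0.024, ω₁=-0.938, θ₂=-0.090, ω₂=-0.427
apply F[4]=+15.000 → step 5: x=0.052, v=1.043, θ₁=-0.045, ω₁=-1.196, θ₂=-0.099, ω₂=-0.501
apply F[5]=+15.000 → step 6: x=0.075, v=1.253, θ₁=-0.072, ω₁=-1.469, θ₂=-0.110, ω₂=-0.552
apply F[6]=+15.000 → step 7: x=0.102, v=1.465, θ₁=-0.104, ω₁=-1.758, θ₂=-0.121, ω₂=-0.579
apply F[7]=+15.000 → step 8: x=0.134, v=1.676, θ₁=-0.142, ω₁=-2.065, θ₂=-0.133, ω₂=-0.583
apply F[8]=-6.328 → step 9: x=0.166, v=1.594, θ₁=-0.183, ω₁=-2.009, θ₂=-0.144, ω₂=-0.559
apply F[9]=-15.000 → step 10: x=0.196, v=1.395, θ₁=-0.221, ω₁=-1.828, θ₂=-0.155, ω₂=-0.493
apply F[10]=-15.000 → step 11: x=0.222, v=1.197, θ₁=-0.256, ω₁=-1.676, θ₂=-0.164, ω₂=-0.387
apply F[11]=-15.000 → step 12: x=0.244, v=1.002, θ₁=-0.289, ω₁=-1.552, θ₂=-0.170, ω₂=-0.239
apply F[12]=-15.000 → step 13: x=0.262, v=0.809, θ₁=-0.319, ω₁=-1.457, θ₂=-0.173, ω₂=-0.048
apply F[13]=-15.000 → step 14: x=0.276, v=0.618, θ₁=-0.347, ω₁=-1.389, θ₂=-0.172, ω₂=0.187
apply F[14]=-15.000 → step 15: x=0.287, v=0.428, θ₁=-0.374, ω₁=-1.347, θ₂=-0.165, ω₂=0.468
apply F[15]=-15.000 → step 16: x=0.294, v=0.239, θ₁=-0.401, ω₁=-1.331, θ₂=-0.153, ω₂=0.796
apply F[16]=-15.000 → step 17: x=0.296, v=0.050, θ₁=-0.428, ω₁=-1.338, θ₂=-0.133, ω₂=1.169
apply F[17]=-15.000 → step 18: x=0.296, v=-0.139, θ₁=-0.455, ω₁=-1.364, θ₂=-0.106, ω₂=1.582
apply F[18]=-15.000 → step 19: x=0.291, v=-0.328, θ₁=-0.482, ω₁=-1.401, θ₂=-0.070, ω₂=2.027
apply F[19]=-15.000 → step 20: x=0.282, v=-0.519, θ₁=-0.511, ω₁=-1.442, θ₂=-0.025, ω₂=2.492
apply F[20]=-15.000 → step 21: x=0.270, v=-0.710, θ₁=-0.540, ω₁=-1.475, θ₂=0.030, ω₂=2.962
apply F[21]=-15.000 → step 22: x=0.254, v=-0.904, θ₁=-0.570, ω₁=-1.491, θ₂=0.094, ω₂=3.428
apply F[22]=-15.000 → step 23: x=0.234, v=-1.099, θ₁=-0.599, ω₁=-1.482, θ₂=0.167, ω₂=3.884
apply F[23]=-15.000 → step 24: x=0.210, v=-1.295, θ₁=-0.629, ω₁=-1.440, θ₂=0.249, ω₂=4.329
apply F[24]=-15.000 → step 25: x=0.182, v=-1.492, θ₁=-0.657, ω₁=-1.361, θ₂=0.340, ω₂=4.771
apply F[25]=-15.000 → step 26: x=0.150, v=-1.689, θ₁=-0.683, ω₁=-1.238, θ₂=0.440, ω₂=5.221
apply F[26]=-15.000 → step 27: x=0.115, v=-1.886, θ₁=-0.706, ω₁=-1.066, θ₂=0.549, ω₂=5.695
apply F[27]=-15.000 → step 28: x=0.075, v=-2.082, θ₁=-0.725, ω₁=-0.834, θ₂=0.668, ω₂=6.211
apply F[28]=-15.000 → step 29: x=0.031, v=-2.276, θ₁=-0.739, ω₁=-0.530, θ₂=0.798, ω₂=6.794
apply F[29]=-15.000 → step 30: x=-0.016, v=-2.469, θ₁=-0.746, ω₁=-0.134, θ₂=0.940, ω₂=7.472
apply F[30]=-15.000 → step 31: x=-0.067, v=-2.657, θ₁=-0.743, ω₁=0.378, θ₂=1.098, ω₂=8.284
apply F[31]=-15.000 → step 32: x=-0.122, v=-2.841, θ₁=-0.730, ω₁=1.041, θ₂=1.273, ω₂=9.278
apply F[32]=-15.000 → step 33: x=-0.181, v=-3.016, θ₁=-0.701, ω₁=1.895, θ₂=1.471, ω₂=10.517
|θ₁| = 0.657 > 0.653 first at step 25.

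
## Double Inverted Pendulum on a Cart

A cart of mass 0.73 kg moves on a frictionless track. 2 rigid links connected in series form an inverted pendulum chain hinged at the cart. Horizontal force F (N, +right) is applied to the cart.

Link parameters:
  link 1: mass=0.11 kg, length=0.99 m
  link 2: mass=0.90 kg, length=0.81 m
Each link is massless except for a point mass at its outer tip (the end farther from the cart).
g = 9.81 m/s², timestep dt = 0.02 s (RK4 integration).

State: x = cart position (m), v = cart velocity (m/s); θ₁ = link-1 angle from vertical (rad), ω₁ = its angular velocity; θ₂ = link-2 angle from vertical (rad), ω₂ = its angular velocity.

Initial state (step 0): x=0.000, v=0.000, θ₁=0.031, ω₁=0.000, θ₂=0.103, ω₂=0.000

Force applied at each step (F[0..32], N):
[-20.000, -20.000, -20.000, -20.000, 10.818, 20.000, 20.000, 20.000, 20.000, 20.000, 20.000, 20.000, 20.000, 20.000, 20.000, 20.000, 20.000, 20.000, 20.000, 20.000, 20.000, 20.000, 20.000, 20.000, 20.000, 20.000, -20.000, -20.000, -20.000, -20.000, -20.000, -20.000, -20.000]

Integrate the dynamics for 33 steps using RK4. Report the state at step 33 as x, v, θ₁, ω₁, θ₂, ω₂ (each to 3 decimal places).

Answer: x=1.907, v=2.562, θ₁=-1.502, ω₁=-6.333, θ₂=-0.486, ω₂=0.294

Derivation:
apply F[0]=-20.000 → step 1: x=-0.006, v=-0.556, θ₁=0.036, ω₁=0.468, θ₂=0.104, ω₂=0.136
apply F[1]=-20.000 → step 2: x=-0.022, v=-1.113, θ₁=0.050, ω₁=0.956, θ₂=0.108, ω₂=0.250
apply F[2]=-20.000 → step 3: x=-0.050, v=-1.671, θ₁=0.074, ω₁=1.478, θ₂=0.114, ω₂=0.323
apply F[3]=-20.000 → step 4: x=-0.089, v=-2.229, θ₁=0.109, ω₁=2.038, θ₂=0.121, ω₂=0.349
apply F[4]=+10.818 → step 5: x=-0.131, v=-1.960, θ₁=0.148, ω₁=1.800, θ₂=0.128, ω₂=0.341
apply F[5]=+20.000 → step 6: x=-0.165, v=-1.462, θ₁=0.179, ω₁=1.397, θ₂=0.134, ω₂=0.258
apply F[6]=+20.000 → step 7: x=-0.190, v=-0.980, θ₁=0.204, ω₁=1.072, θ₂=0.138, ω₂=0.100
apply F[7]=+20.000 → step 8: x=-0.204, v=-0.509, θ₁=0.223, ω₁=0.812, θ₂=0.138, ω₂=-0.125
apply F[8]=+20.000 → step 9: x=-0.210, v=-0.045, θ₁=0.237, ω₁=0.608, θ₂=0.132, ω₂=-0.410
apply F[9]=+20.000 → step 10: x=-0.206, v=0.416, θ₁=0.247, ω₁=0.450, θ₂=0.121, ω₂=-0.751
apply F[10]=+20.000 → step 11: x=-0.193, v=0.878, θ₁=0.255, ω₁=0.329, θ₂=0.102, ω₂=-1.144
apply F[11]=+20.000 → step 12: x=-0.171, v=1.345, θ₁=0.261, ω₁=0.230, θ₂=0.075, ω₂=-1.578
apply F[12]=+20.000 → step 13: x=-0.139, v=1.822, θ₁=0.264, ω₁=0.134, θ₂=0.039, ω₂=-2.036
apply F[13]=+20.000 → step 14: x=-0.098, v=2.310, θ₁=0.266, ω₁=0.013, θ₂=-0.007, ω₂=-2.492
apply F[14]=+20.000 → step 15: x=-0.047, v=2.812, θ₁=0.264, ω₁=-0.157, θ₂=-0.061, ω₂=-2.919
apply F[15]=+20.000 → step 16: x=0.014, v=3.325, θ₁=0.259, ω₁=-0.399, θ₂=-0.123, ω₂=-3.295
apply F[16]=+20.000 → step 17: x=0.086, v=3.849, θ₁=0.248, ω₁=-0.725, θ₂=-0.192, ω₂=-3.604
apply F[17]=+20.000 → step 18: x=0.168, v=4.382, θ₁=0.229, ω₁=-1.141, θ₂=-0.267, ω₂=-3.836
apply F[18]=+20.000 → step 19: x=0.261, v=4.922, θ₁=0.202, ω₁=-1.652, θ₂=-0.345, ω₂=-3.980
apply F[19]=+20.000 → step 20: x=0.365, v=5.469, θ₁=0.163, ω₁=-2.261, θ₂=-0.425, ω₂=-4.018
apply F[20]=+20.000 → step 21: x=0.480, v=6.019, θ₁=0.111, ω₁=-2.973, θ₂=-0.505, ω₂=-3.922
apply F[21]=+20.000 → step 22: x=0.606, v=6.571, θ₁=0.043, ω₁=-3.800, θ₂=-0.581, ω₂=-3.646
apply F[22]=+20.000 → step 23: x=0.743, v=7.119, θ₁=-0.042, ω₁=-4.766, θ₂=-0.649, ω₂=-3.117
apply F[23]=+20.000 → step 24: x=0.891, v=7.647, θ₁=-0.149, ω₁=-5.928, θ₂=-0.703, ω₂=-2.208
apply F[24]=+20.000 → step 25: x=1.049, v=8.110, θ₁=-0.282, ω₁=-7.420, θ₂=-0.733, ω₂=-0.680
apply F[25]=+20.000 → step 26: x=1.214, v=8.330, θ₁=-0.449, ω₁=-9.437, θ₂=-0.723, ω₂=1.867
apply F[26]=-20.000 → step 27: x=1.369, v=7.095, θ₁=-0.643, ω₁=-9.619, θ₂=-0.667, ω₂=3.437
apply F[27]=-20.000 → step 28: x=1.498, v=5.879, θ₁=-0.823, ω₁=-8.311, θ₂=-0.603, ω₂=2.728
apply F[28]=-20.000 → step 29: x=1.606, v=5.038, θ₁=-0.978, ω₁=-7.274, θ₂=-0.558, ω₂=1.801
apply F[29]=-20.000 → step 30: x=1.700, v=4.362, θ₁=-1.117, ω₁=-6.719, θ₂=-0.529, ω₂=1.223
apply F[30]=-20.000 → step 31: x=1.781, v=3.745, θ₁=-1.248, ω₁=-6.441, θ₂=-0.508, ω₂=0.848
apply F[31]=-20.000 → step 32: x=1.850, v=3.150, θ₁=-1.376, ω₁=-6.329, θ₂=-0.494, ω₂=0.561
apply F[32]=-20.000 → step 33: x=1.907, v=2.562, θ₁=-1.502, ω₁=-6.333, θ₂=-0.486, ω₂=0.294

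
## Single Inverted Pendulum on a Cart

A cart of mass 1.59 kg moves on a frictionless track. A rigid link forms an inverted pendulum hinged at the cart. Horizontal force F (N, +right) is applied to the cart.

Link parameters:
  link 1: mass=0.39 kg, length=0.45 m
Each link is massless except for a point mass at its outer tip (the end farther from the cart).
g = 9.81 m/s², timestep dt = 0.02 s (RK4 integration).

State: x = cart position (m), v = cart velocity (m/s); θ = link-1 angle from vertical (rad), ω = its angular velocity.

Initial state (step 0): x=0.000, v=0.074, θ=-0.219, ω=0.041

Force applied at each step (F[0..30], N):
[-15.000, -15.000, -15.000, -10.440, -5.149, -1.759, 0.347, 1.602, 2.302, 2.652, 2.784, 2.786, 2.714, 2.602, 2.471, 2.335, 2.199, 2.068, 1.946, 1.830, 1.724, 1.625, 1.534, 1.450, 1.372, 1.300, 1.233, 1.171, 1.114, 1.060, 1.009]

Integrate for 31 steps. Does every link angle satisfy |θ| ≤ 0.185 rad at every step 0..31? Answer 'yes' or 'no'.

apply F[0]=-15.000 → step 1: x=-0.000, v=-0.103, θ=-0.215, ω=0.330
apply F[1]=-15.000 → step 2: x=-0.004, v=-0.280, θ=-0.206, ω=0.623
apply F[2]=-15.000 → step 3: x=-0.011, v=-0.457, θ=-0.190, ω=0.925
apply F[3]=-10.440 → step 4: x=-0.022, v=-0.580, θ=-0.170, ω=1.114
apply F[4]=-5.149 → step 5: x=-0.034, v=-0.637, θ=-0.147, ω=1.171
apply F[5]=-1.759 → step 6: x=-0.047, v=-0.653, θ=-0.124, ω=1.147
apply F[6]=+0.347 → step 7: x=-0.060, v=-0.644, θ=-0.102, ω=1.077
apply F[7]=+1.602 → step 8: x=-0.073, v=-0.619, θ=-0.081, ω=0.984
apply F[8]=+2.302 → step 9: x=-0.085, v=-0.587, θ=-0.062, ω=0.881
apply F[9]=+2.652 → step 10: x=-0.096, v=-0.551, θ=-0.046, ω=0.778
apply F[10]=+2.784 → step 11: x=-0.107, v=-0.515, θ=-0.031, ω=0.680
apply F[11]=+2.786 → step 12: x=-0.117, v=-0.478, θ=-0.019, ω=0.589
apply F[12]=+2.714 → step 13: x=-0.126, v=-0.444, θ=-0.008, ω=0.506
apply F[13]=+2.602 → step 14: x=-0.134, v=-0.411, θ=0.002, ω=0.431
apply F[14]=+2.471 → step 15: x=-0.142, v=-0.380, θ=0.010, ω=0.365
apply F[15]=+2.335 → step 16: x=-0.150, v=-0.351, θ=0.016, ω=0.307
apply F[16]=+2.199 → step 17: x=-0.156, v=-0.324, θ=0.022, ω=0.256
apply F[17]=+2.068 → step 18: x=-0.163, v=-0.300, θ=0.027, ω=0.212
apply F[18]=+1.946 → step 19: x=-0.168, v=-0.277, θ=0.030, ω=0.173
apply F[19]=+1.830 → step 20: x=-0.174, v=-0.255, θ=0.034, ω=0.139
apply F[20]=+1.724 → step 21: x=-0.179, v=-0.235, θ=0.036, ω=0.110
apply F[21]=+1.625 → step 22: x=-0.183, v=-0.216, θ=0.038, ω=0.085
apply F[22]=+1.534 → step 23: x=-0.187, v=-0.199, θ=0.039, ω=0.063
apply F[23]=+1.450 → step 24: x=-0.191, v=-0.183, θ=0.041, ω=0.044
apply F[24]=+1.372 → step 25: x=-0.194, v=-0.167, θ=0.041, ω=0.028
apply F[25]=+1.300 → step 26: x=-0.198, v=-0.153, θ=0.042, ω=0.014
apply F[26]=+1.233 → step 27: x=-0.201, v=-0.140, θ=0.042, ω=0.003
apply F[27]=+1.171 → step 28: x=-0.203, v=-0.127, θ=0.042, ω=-0.007
apply F[28]=+1.114 → step 29: x=-0.206, v=-0.115, θ=0.042, ω=-0.016
apply F[29]=+1.060 → step 30: x=-0.208, v=-0.104, θ=0.041, ω=-0.023
apply F[30]=+1.009 → step 31: x=-0.210, v=-0.093, θ=0.041, ω=-0.029
Max |angle| over trajectory = 0.219 rad; bound = 0.185 → exceeded.

Answer: no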